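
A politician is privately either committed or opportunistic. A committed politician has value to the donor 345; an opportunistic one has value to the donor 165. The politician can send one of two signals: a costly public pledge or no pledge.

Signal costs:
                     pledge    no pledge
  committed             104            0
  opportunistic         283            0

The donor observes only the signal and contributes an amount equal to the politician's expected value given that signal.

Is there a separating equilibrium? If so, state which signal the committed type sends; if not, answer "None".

pledge

Try committed → pledge, opportunistic → no pledge:
  If types separate, pledge earns payment 345 and no pledge earns 165.
  Committed: pledge gives 345 − 104 = 241; no pledge gives 165 − 0 = 165. No deviation. ✓
  Opportunistic: no pledge gives 165 − 0 = 165; pledge gives 345 − 283 = 62. No deviation. ✓
Both hold — the committed type sends pledge.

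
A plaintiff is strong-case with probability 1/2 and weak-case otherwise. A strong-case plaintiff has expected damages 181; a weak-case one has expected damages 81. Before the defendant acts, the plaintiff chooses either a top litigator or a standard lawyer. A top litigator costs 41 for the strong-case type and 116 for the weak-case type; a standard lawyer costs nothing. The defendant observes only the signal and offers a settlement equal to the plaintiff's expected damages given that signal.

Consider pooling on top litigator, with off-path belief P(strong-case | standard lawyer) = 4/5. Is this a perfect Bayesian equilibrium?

No

At the pooled signal (top litigator) the defendant holds the prior 1/2 and pays 1/2·181 + 1/2·81 = 131. Off-path (standard lawyer) belief 4/5 gives 4/5·181 + 1/5·81 = 161.
Strong-case: top litigator gives 131 − 41 = 90; standard lawyer gives 161 − 0 = 161. Deviates. ✗
Weak-case: top litigator gives 131 − 116 = 15; standard lawyer gives 161 − 0 = 161. Deviates. ✗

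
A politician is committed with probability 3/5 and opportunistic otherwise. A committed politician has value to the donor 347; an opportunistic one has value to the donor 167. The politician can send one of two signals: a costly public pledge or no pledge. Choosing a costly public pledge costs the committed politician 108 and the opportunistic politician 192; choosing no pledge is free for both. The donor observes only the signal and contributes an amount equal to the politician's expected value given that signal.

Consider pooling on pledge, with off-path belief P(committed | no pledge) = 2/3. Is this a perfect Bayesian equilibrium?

At the pooled signal (pledge) the donor holds the prior 3/5 and pays 3/5·347 + 2/5·167 = 275. Off-path (no pledge) belief 2/3 gives 2/3·347 + 1/3·167 = 287.
Committed: pledge gives 275 − 108 = 167; no pledge gives 287 − 0 = 287. Deviates. ✗
Opportunistic: pledge gives 275 − 192 = 83; no pledge gives 287 − 0 = 287. Deviates. ✗

No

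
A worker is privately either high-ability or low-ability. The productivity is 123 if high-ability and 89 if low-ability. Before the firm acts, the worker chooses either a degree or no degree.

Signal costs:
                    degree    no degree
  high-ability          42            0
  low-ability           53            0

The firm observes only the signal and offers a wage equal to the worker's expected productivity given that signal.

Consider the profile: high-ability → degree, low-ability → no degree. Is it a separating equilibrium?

No

Under separation the firm infers type exactly: degree → high-ability (pays 123), no degree → low-ability (pays 89).
High-ability: degree gives 123 − 42 = 81; no degree gives 89 − 0 = 89. Would deviate. ✗
Low-ability: no degree gives 89 − 0 = 89; degree gives 123 − 53 = 70. No deviation. ✓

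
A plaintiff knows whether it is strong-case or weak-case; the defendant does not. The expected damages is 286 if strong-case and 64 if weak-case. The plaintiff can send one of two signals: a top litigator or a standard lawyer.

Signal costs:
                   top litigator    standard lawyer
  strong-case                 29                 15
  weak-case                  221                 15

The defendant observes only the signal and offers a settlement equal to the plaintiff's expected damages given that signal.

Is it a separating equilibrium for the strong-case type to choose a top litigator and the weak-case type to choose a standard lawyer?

No

Under separation the defendant infers type exactly: top litigator → strong-case (pays 286), standard lawyer → weak-case (pays 64).
Strong-case: top litigator gives 286 − 29 = 257; standard lawyer gives 64 − 15 = 49. No deviation. ✓
Weak-case: standard lawyer gives 64 − 15 = 49; top litigator gives 286 − 221 = 65. Would deviate. ✗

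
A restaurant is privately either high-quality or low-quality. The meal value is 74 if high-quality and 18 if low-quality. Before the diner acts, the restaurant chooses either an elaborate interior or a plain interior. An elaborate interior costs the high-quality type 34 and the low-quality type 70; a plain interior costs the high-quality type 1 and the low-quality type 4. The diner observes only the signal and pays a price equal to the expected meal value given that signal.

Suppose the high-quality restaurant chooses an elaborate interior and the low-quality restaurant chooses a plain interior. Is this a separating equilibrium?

Yes

Under separation the diner infers type exactly: elaborate interior → high-quality (pays 74), plain interior → low-quality (pays 18).
High-quality: elaborate interior gives 74 − 34 = 40; plain interior gives 18 − 1 = 17. No deviation. ✓
Low-quality: plain interior gives 18 − 4 = 14; elaborate interior gives 74 − 70 = 4. No deviation. ✓
Neither type gains from mimicking the other.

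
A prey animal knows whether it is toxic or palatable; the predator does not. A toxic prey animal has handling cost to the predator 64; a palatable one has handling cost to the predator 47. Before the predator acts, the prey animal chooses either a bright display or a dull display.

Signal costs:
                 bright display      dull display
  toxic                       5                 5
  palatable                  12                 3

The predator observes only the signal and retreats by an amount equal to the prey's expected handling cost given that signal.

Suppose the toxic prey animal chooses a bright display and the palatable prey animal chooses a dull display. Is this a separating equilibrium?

Under separation the predator infers type exactly: bright display → toxic (pays 64), dull display → palatable (pays 47).
Toxic: bright display gives 64 − 5 = 59; dull display gives 47 − 5 = 42. No deviation. ✓
Palatable: dull display gives 47 − 3 = 44; bright display gives 64 − 12 = 52. Would deviate. ✗

No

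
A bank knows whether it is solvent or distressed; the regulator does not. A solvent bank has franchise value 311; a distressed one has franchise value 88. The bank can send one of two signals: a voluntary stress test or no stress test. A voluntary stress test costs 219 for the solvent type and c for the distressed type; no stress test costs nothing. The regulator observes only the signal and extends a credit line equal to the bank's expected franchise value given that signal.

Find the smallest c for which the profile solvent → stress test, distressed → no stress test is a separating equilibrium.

223

Under separation: stress test → solvent (pays 311); no stress test → distressed (pays 88).
Solvent: 311 − 219 = 92 ≥ 88 − 0 = 88. Holds regardless of c. ✓
Distressed: 88 − 0 ≥ 311 − c, so c ≥ 311 − 88 = 223.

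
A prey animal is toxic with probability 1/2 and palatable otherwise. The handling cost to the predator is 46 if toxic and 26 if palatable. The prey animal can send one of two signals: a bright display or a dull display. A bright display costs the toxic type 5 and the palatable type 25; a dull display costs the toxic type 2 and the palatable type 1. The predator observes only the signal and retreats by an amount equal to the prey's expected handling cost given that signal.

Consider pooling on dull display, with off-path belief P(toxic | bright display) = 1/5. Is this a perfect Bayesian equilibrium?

At the pooled signal (dull display) the predator holds the prior 1/2 and pays 1/2·46 + 1/2·26 = 36. Off-path (bright display) belief 1/5 gives 1/5·46 + 4/5·26 = 30.
Toxic: dull display gives 36 − 2 = 34; bright display gives 30 − 5 = 25. Stays. ✓
Palatable: dull display gives 36 − 1 = 35; bright display gives 30 − 25 = 5. Stays. ✓

Yes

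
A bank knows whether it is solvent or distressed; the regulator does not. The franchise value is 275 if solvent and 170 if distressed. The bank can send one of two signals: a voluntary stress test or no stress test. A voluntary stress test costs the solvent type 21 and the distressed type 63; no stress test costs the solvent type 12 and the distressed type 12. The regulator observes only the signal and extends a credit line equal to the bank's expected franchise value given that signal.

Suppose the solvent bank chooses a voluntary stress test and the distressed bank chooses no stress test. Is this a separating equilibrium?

No

If types separate, stress test earns payment 275 and no stress test earns 170.
Solvent: stress test gives 275 − 21 = 254; no stress test gives 170 − 12 = 158. No deviation. ✓
Distressed: no stress test gives 170 − 12 = 158; stress test gives 275 − 63 = 212. Would deviate. ✗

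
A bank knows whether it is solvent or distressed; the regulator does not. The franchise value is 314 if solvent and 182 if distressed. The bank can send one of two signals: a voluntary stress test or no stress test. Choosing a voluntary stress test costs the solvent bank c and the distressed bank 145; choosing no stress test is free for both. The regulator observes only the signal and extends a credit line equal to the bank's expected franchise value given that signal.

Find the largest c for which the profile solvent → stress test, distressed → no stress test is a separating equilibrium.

132

Under separation: stress test → solvent (pays 314); no stress test → distressed (pays 182).
Distressed: 182 − 0 = 182 ≥ 314 − 145 = 169. Holds regardless of c. ✓
Solvent: 314 − c ≥ 182 − 0, so c ≤ 314 − 182 = 132.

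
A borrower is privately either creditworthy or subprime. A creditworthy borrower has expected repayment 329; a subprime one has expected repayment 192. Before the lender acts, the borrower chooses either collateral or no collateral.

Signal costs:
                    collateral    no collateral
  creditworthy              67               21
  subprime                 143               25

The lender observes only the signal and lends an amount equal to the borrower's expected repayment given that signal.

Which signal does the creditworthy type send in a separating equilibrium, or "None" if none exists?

None

Try creditworthy → collateral, subprime → no collateral:
  If types separate, collateral earns payment 329 and no collateral earns 192.
  Creditworthy: collateral gives 329 − 67 = 262; no collateral gives 192 − 21 = 171. No deviation. ✓
  Subprime: no collateral gives 192 − 25 = 167; collateral gives 329 − 143 = 186. Would deviate. ✗
Try creditworthy → no collateral, subprime → collateral:
  If types separate, no collateral earns payment 329 and collateral earns 192.
  Creditworthy: no collateral gives 329 − 21 = 308; collateral gives 192 − 67 = 125. No deviation. ✓
  Subprime: collateral gives 192 − 143 = 49; no collateral gives 329 − 25 = 304. Would deviate. ✗
Neither assignment is incentive-compatible.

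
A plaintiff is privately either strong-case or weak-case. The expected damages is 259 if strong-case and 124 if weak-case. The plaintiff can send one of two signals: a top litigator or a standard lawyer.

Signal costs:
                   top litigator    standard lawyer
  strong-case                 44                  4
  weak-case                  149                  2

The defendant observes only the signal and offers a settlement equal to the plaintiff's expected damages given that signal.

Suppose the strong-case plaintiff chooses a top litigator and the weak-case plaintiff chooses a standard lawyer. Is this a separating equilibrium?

If types separate, top litigator earns payment 259 and standard lawyer earns 124.
Strong-case: top litigator gives 259 − 44 = 215; standard lawyer gives 124 − 4 = 120. No deviation. ✓
Weak-case: standard lawyer gives 124 − 2 = 122; top litigator gives 259 − 149 = 110. No deviation. ✓
Neither type gains from mimicking the other.

Yes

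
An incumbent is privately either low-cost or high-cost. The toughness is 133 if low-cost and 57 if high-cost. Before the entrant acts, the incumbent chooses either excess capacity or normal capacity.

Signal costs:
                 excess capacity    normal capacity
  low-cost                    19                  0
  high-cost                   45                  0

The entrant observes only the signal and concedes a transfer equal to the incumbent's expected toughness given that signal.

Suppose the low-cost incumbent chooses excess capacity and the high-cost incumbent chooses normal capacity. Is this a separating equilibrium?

No

Under separation the entrant infers type exactly: excess capacity → low-cost (pays 133), normal capacity → high-cost (pays 57).
Low-cost: excess capacity gives 133 − 19 = 114; normal capacity gives 57 − 0 = 57. No deviation. ✓
High-cost: normal capacity gives 57 − 0 = 57; excess capacity gives 133 − 45 = 88. Would deviate. ✗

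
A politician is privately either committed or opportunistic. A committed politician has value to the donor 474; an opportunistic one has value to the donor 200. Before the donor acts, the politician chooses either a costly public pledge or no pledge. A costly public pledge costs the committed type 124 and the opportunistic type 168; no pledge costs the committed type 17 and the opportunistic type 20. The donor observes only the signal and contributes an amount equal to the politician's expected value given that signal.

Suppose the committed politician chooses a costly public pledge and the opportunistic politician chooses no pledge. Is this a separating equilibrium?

No

If types separate, pledge earns payment 474 and no pledge earns 200.
Committed: pledge gives 474 − 124 = 350; no pledge gives 200 − 17 = 183. No deviation. ✓
Opportunistic: no pledge gives 200 − 20 = 180; pledge gives 474 − 168 = 306. Would deviate. ✗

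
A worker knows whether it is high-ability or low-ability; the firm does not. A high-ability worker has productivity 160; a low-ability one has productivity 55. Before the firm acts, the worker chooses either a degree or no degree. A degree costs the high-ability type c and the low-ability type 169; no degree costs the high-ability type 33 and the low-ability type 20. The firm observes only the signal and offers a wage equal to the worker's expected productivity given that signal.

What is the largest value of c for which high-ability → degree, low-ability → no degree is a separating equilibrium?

138

Under separation: degree → high-ability (pays 160); no degree → low-ability (pays 55).
Low-ability: 55 − 20 = 35 ≥ 160 − 169 = -9. Holds regardless of c. ✓
High-ability: 160 − c ≥ 55 − 33, so c ≤ 160 − 22 = 138.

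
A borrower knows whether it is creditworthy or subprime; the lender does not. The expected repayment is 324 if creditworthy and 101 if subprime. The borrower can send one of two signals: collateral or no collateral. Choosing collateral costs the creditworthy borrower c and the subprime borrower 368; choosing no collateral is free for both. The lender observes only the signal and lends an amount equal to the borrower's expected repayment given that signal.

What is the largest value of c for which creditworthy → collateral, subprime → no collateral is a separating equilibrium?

223

Under separation: collateral → creditworthy (pays 324); no collateral → subprime (pays 101).
Subprime: 101 − 0 = 101 ≥ 324 − 368 = -44. Holds regardless of c. ✓
Creditworthy: 324 − c ≥ 101 − 0, so c ≤ 324 − 101 = 223.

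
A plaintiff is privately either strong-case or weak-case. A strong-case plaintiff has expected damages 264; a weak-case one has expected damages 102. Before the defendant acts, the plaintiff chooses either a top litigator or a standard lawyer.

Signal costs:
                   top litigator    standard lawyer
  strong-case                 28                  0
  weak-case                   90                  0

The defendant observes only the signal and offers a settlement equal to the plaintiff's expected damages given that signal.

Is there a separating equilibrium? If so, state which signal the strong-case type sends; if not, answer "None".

Try strong-case → top litigator, weak-case → standard lawyer:
  If types separate, top litigator earns payment 264 and standard lawyer earns 102.
  Strong-case: top litigator gives 264 − 28 = 236; standard lawyer gives 102 − 0 = 102. No deviation. ✓
  Weak-case: standard lawyer gives 102 − 0 = 102; top litigator gives 264 − 90 = 174. Would deviate. ✗
Try strong-case → standard lawyer, weak-case → top litigator:
  If types separate, standard lawyer earns payment 264 and top litigator earns 102.
  Strong-case: standard lawyer gives 264 − 0 = 264; top litigator gives 102 − 28 = 74. No deviation. ✓
  Weak-case: top litigator gives 102 − 90 = 12; standard lawyer gives 264 − 0 = 264. Would deviate. ✗
Neither assignment is incentive-compatible.

None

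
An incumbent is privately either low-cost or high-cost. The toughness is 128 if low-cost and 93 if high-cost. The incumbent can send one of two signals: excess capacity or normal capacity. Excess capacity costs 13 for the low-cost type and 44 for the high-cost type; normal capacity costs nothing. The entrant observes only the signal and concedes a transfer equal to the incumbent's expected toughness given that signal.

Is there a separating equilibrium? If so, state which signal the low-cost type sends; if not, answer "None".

excess capacity

Try low-cost → excess capacity, high-cost → normal capacity:
  Under separation the entrant infers type exactly: excess capacity → low-cost (pays 128), normal capacity → high-cost (pays 93).
  Low-cost: excess capacity gives 128 − 13 = 115; normal capacity gives 93 − 0 = 93. No deviation. ✓
  High-cost: normal capacity gives 93 − 0 = 93; excess capacity gives 128 − 44 = 84. No deviation. ✓
Both hold — the low-cost type sends excess capacity.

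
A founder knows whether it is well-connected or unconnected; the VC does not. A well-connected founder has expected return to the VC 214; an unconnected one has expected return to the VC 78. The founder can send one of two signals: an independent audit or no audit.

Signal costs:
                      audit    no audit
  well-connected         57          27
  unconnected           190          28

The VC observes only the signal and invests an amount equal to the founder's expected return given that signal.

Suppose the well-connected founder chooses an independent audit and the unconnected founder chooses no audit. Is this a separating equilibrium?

If types separate, audit earns payment 214 and no audit earns 78.
Well-connected: audit gives 214 − 57 = 157; no audit gives 78 − 27 = 51. No deviation. ✓
Unconnected: no audit gives 78 − 28 = 50; audit gives 214 − 190 = 24. No deviation. ✓
Neither type gains from mimicking the other.

Yes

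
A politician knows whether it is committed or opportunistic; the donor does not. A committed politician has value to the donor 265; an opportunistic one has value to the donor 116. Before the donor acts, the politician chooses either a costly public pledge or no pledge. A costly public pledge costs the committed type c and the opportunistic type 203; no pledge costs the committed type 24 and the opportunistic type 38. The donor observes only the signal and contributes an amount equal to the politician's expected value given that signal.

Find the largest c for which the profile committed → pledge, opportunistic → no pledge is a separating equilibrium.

Under separation: pledge → committed (pays 265); no pledge → opportunistic (pays 116).
Opportunistic: 116 − 38 = 78 ≥ 265 − 203 = 62. Holds regardless of c. ✓
Committed: 265 − c ≥ 116 − 24, so c ≤ 265 − 92 = 173.

173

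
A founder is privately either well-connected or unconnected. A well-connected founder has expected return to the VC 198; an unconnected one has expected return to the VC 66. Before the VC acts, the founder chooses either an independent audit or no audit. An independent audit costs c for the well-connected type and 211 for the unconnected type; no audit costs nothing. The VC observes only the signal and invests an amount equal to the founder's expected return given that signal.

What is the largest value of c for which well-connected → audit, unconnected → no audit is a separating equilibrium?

132

Under separation: audit → well-connected (pays 198); no audit → unconnected (pays 66).
Unconnected: 66 − 0 = 66 ≥ 198 − 211 = -13. Holds regardless of c. ✓
Well-connected: 198 − c ≥ 66 − 0, so c ≤ 198 − 66 = 132.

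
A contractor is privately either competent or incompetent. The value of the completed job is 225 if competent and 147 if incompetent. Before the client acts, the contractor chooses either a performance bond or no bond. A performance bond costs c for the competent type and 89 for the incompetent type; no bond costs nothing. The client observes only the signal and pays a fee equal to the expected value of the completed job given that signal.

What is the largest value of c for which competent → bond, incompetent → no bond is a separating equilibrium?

Under separation: bond → competent (pays 225); no bond → incompetent (pays 147).
Incompetent: 147 − 0 = 147 ≥ 225 − 89 = 136. Holds regardless of c. ✓
Competent: 225 − c ≥ 147 − 0, so c ≤ 225 − 147 = 78.

78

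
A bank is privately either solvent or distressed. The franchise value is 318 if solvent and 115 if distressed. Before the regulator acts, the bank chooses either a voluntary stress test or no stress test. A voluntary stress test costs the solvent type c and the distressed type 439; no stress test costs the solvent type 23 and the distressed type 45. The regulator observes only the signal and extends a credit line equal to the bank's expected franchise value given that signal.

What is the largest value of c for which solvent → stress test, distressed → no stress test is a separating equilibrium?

226

Under separation: stress test → solvent (pays 318); no stress test → distressed (pays 115).
Distressed: 115 − 45 = 70 ≥ 318 − 439 = -121. Holds regardless of c. ✓
Solvent: 318 − c ≥ 115 − 23, so c ≤ 318 − 92 = 226.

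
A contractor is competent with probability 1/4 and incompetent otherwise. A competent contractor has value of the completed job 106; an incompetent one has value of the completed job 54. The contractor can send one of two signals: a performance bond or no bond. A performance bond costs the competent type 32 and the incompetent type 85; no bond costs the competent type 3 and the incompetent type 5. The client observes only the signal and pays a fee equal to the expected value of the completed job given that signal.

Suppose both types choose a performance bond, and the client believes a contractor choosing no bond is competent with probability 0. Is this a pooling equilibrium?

At the pooled signal (bond) the client holds the prior 1/4 and pays 1/4·106 + 3/4·54 = 67. Off-path (no bond) belief 0 gives 0·106 + 1·54 = 54.
Competent: bond gives 67 − 32 = 35; no bond gives 54 − 3 = 51. Deviates. ✗
Incompetent: bond gives 67 − 85 = -18; no bond gives 54 − 5 = 49. Deviates. ✗

No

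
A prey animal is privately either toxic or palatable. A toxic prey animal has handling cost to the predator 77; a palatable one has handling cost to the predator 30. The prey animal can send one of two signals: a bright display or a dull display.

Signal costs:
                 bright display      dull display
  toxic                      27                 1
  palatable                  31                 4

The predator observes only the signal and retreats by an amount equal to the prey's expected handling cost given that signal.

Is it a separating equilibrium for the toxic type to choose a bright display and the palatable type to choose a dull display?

If types separate, bright display earns payment 77 and dull display earns 30.
Toxic: bright display gives 77 − 27 = 50; dull display gives 30 − 1 = 29. No deviation. ✓
Palatable: dull display gives 30 − 4 = 26; bright display gives 77 − 31 = 46. Would deviate. ✗

No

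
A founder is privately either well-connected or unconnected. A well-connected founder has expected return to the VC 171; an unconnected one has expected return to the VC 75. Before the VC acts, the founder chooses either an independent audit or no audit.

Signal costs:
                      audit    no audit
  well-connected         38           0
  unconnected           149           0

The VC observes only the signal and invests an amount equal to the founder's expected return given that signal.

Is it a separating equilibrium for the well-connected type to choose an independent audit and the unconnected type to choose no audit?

Yes

If types separate, audit earns payment 171 and no audit earns 75.
Well-connected: audit gives 171 − 38 = 133; no audit gives 75 − 0 = 75. No deviation. ✓
Unconnected: no audit gives 75 − 0 = 75; audit gives 171 − 149 = 22. No deviation. ✓
Neither type gains from mimicking the other.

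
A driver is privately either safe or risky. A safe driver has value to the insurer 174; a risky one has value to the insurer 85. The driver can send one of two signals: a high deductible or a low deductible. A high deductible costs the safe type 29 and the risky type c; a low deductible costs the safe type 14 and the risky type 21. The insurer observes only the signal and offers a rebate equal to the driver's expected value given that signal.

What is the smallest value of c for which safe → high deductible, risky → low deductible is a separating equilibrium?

Under separation: high deductible → safe (pays 174); low deductible → risky (pays 85).
Safe: 174 − 29 = 145 ≥ 85 − 14 = 71. Holds regardless of c. ✓
Risky: 85 − 21 ≥ 174 − c, so c ≥ 174 − 64 = 110.

110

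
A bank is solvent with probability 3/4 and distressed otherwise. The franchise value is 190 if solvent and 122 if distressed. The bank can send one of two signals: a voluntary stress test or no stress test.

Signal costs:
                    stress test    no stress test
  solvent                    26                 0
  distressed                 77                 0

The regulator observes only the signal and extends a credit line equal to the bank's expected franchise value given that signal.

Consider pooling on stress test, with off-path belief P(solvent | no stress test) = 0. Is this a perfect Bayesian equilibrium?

No

At the pooled signal (stress test) the regulator holds the prior 3/4 and pays 3/4·190 + 1/4·122 = 173. Off-path (no stress test) belief 0 gives 0·190 + 1·122 = 122.
Solvent: stress test gives 173 − 26 = 147; no stress test gives 122 − 0 = 122. Stays. ✓
Distressed: stress test gives 173 − 77 = 96; no stress test gives 122 − 0 = 122. Deviates. ✗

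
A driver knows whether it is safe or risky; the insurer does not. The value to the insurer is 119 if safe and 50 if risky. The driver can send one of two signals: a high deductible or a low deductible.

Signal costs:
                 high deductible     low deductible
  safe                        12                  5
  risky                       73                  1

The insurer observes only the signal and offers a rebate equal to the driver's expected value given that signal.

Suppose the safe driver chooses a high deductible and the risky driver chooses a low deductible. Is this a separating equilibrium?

Yes

If types separate, high deductible earns payment 119 and low deductible earns 50.
Safe: high deductible gives 119 − 12 = 107; low deductible gives 50 − 5 = 45. No deviation. ✓
Risky: low deductible gives 50 − 1 = 49; high deductible gives 119 − 73 = 46. No deviation. ✓
Neither type gains from mimicking the other.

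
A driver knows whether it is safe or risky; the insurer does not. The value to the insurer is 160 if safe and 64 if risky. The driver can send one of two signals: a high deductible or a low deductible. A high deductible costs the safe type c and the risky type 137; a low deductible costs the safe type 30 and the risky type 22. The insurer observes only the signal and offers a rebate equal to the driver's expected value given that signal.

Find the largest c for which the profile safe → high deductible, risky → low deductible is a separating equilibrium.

126

Under separation: high deductible → safe (pays 160); low deductible → risky (pays 64).
Risky: 64 − 22 = 42 ≥ 160 − 137 = 23. Holds regardless of c. ✓
Safe: 160 − c ≥ 64 − 30, so c ≤ 160 − 34 = 126.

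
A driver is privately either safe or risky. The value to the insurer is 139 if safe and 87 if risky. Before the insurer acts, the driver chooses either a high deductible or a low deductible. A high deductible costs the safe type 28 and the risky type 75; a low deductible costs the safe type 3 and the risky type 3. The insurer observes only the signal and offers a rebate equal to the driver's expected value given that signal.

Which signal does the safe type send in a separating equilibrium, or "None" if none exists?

high deductible

Try safe → high deductible, risky → low deductible:
  If types separate, high deductible earns payment 139 and low deductible earns 87.
  Safe: high deductible gives 139 − 28 = 111; low deductible gives 87 − 3 = 84. No deviation. ✓
  Risky: low deductible gives 87 − 3 = 84; high deductible gives 139 − 75 = 64. No deviation. ✓
Both hold — the safe type sends high deductible.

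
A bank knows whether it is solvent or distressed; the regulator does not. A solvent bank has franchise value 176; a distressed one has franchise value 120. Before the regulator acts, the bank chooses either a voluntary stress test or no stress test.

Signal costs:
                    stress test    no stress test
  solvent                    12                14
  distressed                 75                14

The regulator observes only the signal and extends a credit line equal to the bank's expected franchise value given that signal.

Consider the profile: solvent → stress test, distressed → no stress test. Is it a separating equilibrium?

Yes

If types separate, stress test earns payment 176 and no stress test earns 120.
Solvent: stress test gives 176 − 12 = 164; no stress test gives 120 − 14 = 106. No deviation. ✓
Distressed: no stress test gives 120 − 14 = 106; stress test gives 176 − 75 = 101. No deviation. ✓
Both incentive constraints hold.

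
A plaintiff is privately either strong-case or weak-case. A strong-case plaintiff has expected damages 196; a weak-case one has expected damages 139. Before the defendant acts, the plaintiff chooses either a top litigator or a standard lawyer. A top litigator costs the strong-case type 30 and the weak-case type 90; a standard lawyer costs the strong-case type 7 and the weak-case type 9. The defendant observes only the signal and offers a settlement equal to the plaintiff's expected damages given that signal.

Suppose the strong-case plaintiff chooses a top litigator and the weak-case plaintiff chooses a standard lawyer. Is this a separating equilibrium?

If types separate, top litigator earns payment 196 and standard lawyer earns 139.
Strong-case: top litigator gives 196 − 30 = 166; standard lawyer gives 139 − 7 = 132. No deviation. ✓
Weak-case: standard lawyer gives 139 − 9 = 130; top litigator gives 196 − 90 = 106. No deviation. ✓
Both incentive constraints hold.

Yes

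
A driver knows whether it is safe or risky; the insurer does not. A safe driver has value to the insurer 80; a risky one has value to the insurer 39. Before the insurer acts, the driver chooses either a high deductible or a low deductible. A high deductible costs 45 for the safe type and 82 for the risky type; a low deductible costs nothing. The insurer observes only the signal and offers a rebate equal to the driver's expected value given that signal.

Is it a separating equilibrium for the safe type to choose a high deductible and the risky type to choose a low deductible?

If types separate, high deductible earns payment 80 and low deductible earns 39.
Safe: high deductible gives 80 − 45 = 35; low deductible gives 39 − 0 = 39. Would deviate. ✗
Risky: low deductible gives 39 − 0 = 39; high deductible gives 80 − 82 = -2. No deviation. ✓

No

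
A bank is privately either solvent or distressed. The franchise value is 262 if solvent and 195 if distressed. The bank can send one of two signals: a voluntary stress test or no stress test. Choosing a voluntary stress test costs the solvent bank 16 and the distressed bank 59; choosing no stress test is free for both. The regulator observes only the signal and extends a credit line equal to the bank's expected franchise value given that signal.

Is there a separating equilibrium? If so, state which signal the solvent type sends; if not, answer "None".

Try solvent → stress test, distressed → no stress test:
  If types separate, stress test earns payment 262 and no stress test earns 195.
  Solvent: stress test gives 262 − 16 = 246; no stress test gives 195 − 0 = 195. No deviation. ✓
  Distressed: no stress test gives 195 − 0 = 195; stress test gives 262 − 59 = 203. Would deviate. ✗
Try solvent → no stress test, distressed → stress test:
  If types separate, no stress test earns payment 262 and stress test earns 195.
  Solvent: no stress test gives 262 − 0 = 262; stress test gives 195 − 16 = 179. No deviation. ✓
  Distressed: stress test gives 195 − 59 = 136; no stress test gives 262 − 0 = 262. Would deviate. ✗
Neither assignment is incentive-compatible.

None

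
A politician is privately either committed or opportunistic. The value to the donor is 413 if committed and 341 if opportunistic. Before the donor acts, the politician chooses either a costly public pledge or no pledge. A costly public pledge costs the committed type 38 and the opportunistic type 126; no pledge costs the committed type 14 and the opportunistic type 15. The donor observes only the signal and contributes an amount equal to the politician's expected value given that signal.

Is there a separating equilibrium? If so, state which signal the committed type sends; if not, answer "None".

Try committed → pledge, opportunistic → no pledge:
  If types separate, pledge earns payment 413 and no pledge earns 341.
  Committed: pledge gives 413 − 38 = 375; no pledge gives 341 − 14 = 327. No deviation. ✓
  Opportunistic: no pledge gives 341 − 15 = 326; pledge gives 413 − 126 = 287. No deviation. ✓
Both hold — the committed type sends pledge.

pledge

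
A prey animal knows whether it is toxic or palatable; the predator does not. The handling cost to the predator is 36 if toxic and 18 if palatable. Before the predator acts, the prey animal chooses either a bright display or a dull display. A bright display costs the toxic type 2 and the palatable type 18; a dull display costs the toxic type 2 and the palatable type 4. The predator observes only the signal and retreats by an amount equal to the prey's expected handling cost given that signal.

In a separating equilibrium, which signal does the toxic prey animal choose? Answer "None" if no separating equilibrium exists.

None

Try toxic → bright display, palatable → dull display:
  Under separation the predator infers type exactly: bright display → toxic (pays 36), dull display → palatable (pays 18).
  Toxic: bright display gives 36 − 2 = 34; dull display gives 18 − 2 = 16. No deviation. ✓
  Palatable: dull display gives 18 − 4 = 14; bright display gives 36 − 18 = 18. Would deviate. ✗
Try toxic → dull display, palatable → bright display:
  Under separation the predator infers type exactly: dull display → toxic (pays 36), bright display → palatable (pays 18).
  Toxic: dull display gives 36 − 2 = 34; bright display gives 18 − 2 = 16. No deviation. ✓
  Palatable: bright display gives 18 − 18 = 0; dull display gives 36 − 4 = 32. Would deviate. ✗
Neither assignment is incentive-compatible.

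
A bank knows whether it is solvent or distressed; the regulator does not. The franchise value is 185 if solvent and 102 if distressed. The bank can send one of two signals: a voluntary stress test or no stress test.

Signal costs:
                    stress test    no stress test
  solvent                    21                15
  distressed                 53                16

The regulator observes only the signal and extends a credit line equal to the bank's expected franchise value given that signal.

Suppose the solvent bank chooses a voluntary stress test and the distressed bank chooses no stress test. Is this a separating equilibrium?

Under separation the regulator infers type exactly: stress test → solvent (pays 185), no stress test → distressed (pays 102).
Solvent: stress test gives 185 − 21 = 164; no stress test gives 102 − 15 = 87. No deviation. ✓
Distressed: no stress test gives 102 − 16 = 86; stress test gives 185 − 53 = 132. Would deviate. ✗

No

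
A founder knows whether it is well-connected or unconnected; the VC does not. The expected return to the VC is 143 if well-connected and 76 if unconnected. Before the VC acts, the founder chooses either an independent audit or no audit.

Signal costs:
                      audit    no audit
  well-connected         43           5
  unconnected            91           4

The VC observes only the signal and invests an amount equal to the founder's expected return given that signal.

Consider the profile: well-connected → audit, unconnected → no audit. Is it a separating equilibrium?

Under separation the VC infers type exactly: audit → well-connected (pays 143), no audit → unconnected (pays 76).
Well-connected: audit gives 143 − 43 = 100; no audit gives 76 − 5 = 71. No deviation. ✓
Unconnected: no audit gives 76 − 4 = 72; audit gives 143 − 91 = 52. No deviation. ✓
Both incentive constraints hold.

Yes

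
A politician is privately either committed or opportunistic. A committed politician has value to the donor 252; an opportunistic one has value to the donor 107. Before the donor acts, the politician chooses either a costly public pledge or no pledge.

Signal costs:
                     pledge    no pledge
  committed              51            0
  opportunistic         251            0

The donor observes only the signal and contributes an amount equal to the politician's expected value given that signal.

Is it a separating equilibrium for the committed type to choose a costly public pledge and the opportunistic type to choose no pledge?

Yes

Under separation the donor infers type exactly: pledge → committed (pays 252), no pledge → opportunistic (pays 107).
Committed: pledge gives 252 − 51 = 201; no pledge gives 107 − 0 = 107. No deviation. ✓
Opportunistic: no pledge gives 107 − 0 = 107; pledge gives 252 − 251 = 1. No deviation. ✓
Neither type gains from mimicking the other.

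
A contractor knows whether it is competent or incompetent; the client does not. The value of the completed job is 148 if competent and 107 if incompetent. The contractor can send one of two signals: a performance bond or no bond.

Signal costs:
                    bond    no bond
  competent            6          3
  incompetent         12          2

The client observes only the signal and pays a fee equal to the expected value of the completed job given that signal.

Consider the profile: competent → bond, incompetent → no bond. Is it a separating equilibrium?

No

Under separation the client infers type exactly: bond → competent (pays 148), no bond → incompetent (pays 107).
Competent: bond gives 148 − 6 = 142; no bond gives 107 − 3 = 104. No deviation. ✓
Incompetent: no bond gives 107 − 2 = 105; bond gives 148 − 12 = 136. Would deviate. ✗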